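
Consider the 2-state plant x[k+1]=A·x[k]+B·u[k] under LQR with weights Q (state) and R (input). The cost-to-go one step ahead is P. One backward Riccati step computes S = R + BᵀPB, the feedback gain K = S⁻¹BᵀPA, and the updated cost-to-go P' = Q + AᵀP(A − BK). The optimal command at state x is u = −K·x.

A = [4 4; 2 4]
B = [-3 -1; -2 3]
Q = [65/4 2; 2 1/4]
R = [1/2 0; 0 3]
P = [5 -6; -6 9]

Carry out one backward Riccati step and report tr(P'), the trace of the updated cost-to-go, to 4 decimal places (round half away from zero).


BᵀP = [-3.0000 0.0000; -23.0000 33.0000]
S = R + BᵀPB = [1/2 0; 0 3] + [9.0000 3.0000; 3.0000 122.0000] = [9.5000 3.0000; 3.0000 125.0000]
BᵀPA = [-12.0000 -12.0000; -26.0000 40.0000]
K = S⁻¹·BᵀPA = [-1.2066 -1.3746; -0.1790 0.3530]
A−BK = [0.2011 0.2291; 0.1239 0.1918]
AᵀP(A−BK) = [0.8655 0.6822; 0.6822 1.3848]
P' = Q + AᵀP(A−BK) = [17.1155 2.6822; 2.6822 1.6348]
tr(P') = 18.7503

18.7503


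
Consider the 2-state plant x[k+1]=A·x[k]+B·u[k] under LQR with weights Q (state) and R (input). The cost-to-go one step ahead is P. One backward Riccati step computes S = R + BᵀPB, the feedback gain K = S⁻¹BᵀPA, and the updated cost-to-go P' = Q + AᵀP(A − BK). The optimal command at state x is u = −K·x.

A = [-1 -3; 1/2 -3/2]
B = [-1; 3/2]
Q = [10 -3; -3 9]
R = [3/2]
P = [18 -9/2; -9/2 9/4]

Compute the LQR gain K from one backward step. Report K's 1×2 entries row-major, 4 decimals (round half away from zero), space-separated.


BᵀP = [-24.7500 7.8750]
S = R + BᵀPB = [3/2] + [36.5625] = [38.0625]
BᵀPA = [28.6875 62.4375]
K = S⁻¹·BᵀPA = [0.7537 1.6404]
A−BK = [-0.2463 -1.3596; -0.6305 -3.9606]
AᵀP(A−BK) = [1.4409 5.2537; 5.2537 24.1404]
P' = Q + AᵀP(A−BK) = [11.4409 2.2537; 2.2537 33.1404]
tr(P') = 44.5813

0.7537 1.6404


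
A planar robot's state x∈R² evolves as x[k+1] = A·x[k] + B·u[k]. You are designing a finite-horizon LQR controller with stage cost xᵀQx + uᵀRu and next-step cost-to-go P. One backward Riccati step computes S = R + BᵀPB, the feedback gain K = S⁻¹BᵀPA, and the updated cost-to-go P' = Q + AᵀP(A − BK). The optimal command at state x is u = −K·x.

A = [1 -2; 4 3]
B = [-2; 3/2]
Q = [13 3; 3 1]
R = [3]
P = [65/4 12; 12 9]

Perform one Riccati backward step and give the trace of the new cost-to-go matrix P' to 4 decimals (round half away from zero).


75.4192

BᵀP = [-14.5000 -10.5000]
S = R + BᵀPB = [3] + [13.2500] = [16.2500]
BᵀPA = [-56.5000 -2.5000]
K = S⁻¹·BᵀPA = [-3.4769 -0.1538]
A−BK = [-5.9538 -2.3077; 9.2154 3.2308]
AᵀP(A−BK) = [59.8038 6.8077; 6.8077 1.6154]
P' = Q + AᵀP(A−BK) = [72.8038 9.8077; 9.8077 2.6154]
tr(P') = 75.4192


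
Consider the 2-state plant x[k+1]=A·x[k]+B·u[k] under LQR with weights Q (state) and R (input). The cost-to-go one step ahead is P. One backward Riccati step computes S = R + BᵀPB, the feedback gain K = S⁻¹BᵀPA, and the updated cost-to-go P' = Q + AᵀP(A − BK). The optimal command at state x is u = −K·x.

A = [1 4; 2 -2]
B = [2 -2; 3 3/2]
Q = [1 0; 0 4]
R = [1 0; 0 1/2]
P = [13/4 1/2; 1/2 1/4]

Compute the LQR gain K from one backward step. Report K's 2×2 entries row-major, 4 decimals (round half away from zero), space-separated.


BᵀP = [8.0000 1.7500; -5.7500 -0.6250]
S = R + BᵀPB = [1 0; 0 1/2] + [21.2500 -13.3750; -13.3750 10.5625] = [22.2500 -13.3750; -13.3750 11.0625]
BᵀPA = [11.5000 28.5000; -7.0000 -21.7500]
K = S⁻¹·BᵀPA = [0.4995 0.3625; -0.0288 -1.5279]
A−BK = [-0.0567 0.2193; 0.5446 -0.7955]
AᵀP(A−BK) = [0.3037 0.1366; 0.1366 1.4387]
P' = Q + AᵀP(A−BK) = [1.3037 0.1366; 0.1366 5.4387]
tr(P') = 6.7423

0.4995 0.3625 -0.0288 -1.5279


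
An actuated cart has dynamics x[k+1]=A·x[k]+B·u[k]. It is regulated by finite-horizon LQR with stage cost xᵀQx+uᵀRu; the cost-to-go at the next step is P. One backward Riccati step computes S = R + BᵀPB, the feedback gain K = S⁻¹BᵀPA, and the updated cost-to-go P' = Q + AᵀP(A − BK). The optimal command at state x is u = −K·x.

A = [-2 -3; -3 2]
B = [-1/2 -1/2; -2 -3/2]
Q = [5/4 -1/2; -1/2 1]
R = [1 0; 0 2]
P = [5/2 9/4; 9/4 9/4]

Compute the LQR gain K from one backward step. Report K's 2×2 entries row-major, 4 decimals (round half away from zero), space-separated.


BᵀP = [-5.7500 -5.6250; -4.6250 -4.5000]
S = R + BᵀPB = [1 0; 0 2] + [14.1250 11.3125; 11.3125 9.0625] = [15.1250 11.3125; 11.3125 11.0625]
BᵀPA = [28.3750 6.0000; 22.7500 4.8750]
K = S⁻¹·BᵀPA = [1.4369 0.2853; 0.5871 0.1489]
A−BK = [-0.9880 -2.7829; 0.7545 2.7940]
AᵀP(A−BK) = [3.1208 1.2664; 1.2664 2.0621]
P' = Q + AᵀP(A−BK) = [4.3708 0.7664; 0.7664 3.0621]
tr(P') = 7.4330

1.4369 0.2853 0.5871 0.1489


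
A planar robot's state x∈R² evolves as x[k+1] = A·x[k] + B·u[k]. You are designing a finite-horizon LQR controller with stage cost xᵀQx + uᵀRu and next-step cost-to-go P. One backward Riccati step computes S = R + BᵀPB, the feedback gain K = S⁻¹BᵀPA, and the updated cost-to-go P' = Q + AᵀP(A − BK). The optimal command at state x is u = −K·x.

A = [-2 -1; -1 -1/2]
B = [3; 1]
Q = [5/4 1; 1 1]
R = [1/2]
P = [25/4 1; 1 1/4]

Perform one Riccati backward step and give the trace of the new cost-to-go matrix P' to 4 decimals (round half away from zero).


BᵀP = [19.7500 3.2500]
S = R + BᵀPB = [1/2] + [62.5000] = [63.0000]
BᵀPA = [-42.7500 -21.3750]
K = S⁻¹·BᵀPA = [-0.6786 -0.3393]
A−BK = [0.0357 0.0179; -0.3214 -0.1607]
AᵀP(A−BK) = [0.2411 0.1205; 0.1205 0.0603]
P' = Q + AᵀP(A−BK) = [1.4911 1.1205; 1.1205 1.0603]
tr(P') = 2.5513

2.5513


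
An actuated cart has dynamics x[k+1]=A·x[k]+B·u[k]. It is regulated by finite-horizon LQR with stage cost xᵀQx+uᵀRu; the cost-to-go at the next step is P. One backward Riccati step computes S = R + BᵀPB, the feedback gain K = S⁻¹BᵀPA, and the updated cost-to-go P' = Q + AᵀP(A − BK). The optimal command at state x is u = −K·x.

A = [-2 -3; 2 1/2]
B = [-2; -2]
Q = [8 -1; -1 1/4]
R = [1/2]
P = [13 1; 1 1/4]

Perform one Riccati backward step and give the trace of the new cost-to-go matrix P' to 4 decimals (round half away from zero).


BᵀP = [-28.0000 -2.5000]
S = R + BᵀPB = [1/2] + [61.0000] = [61.5000]
BᵀPA = [51.0000 82.7500]
K = S⁻¹·BᵀPA = [0.8293 1.3455]
A−BK = [-0.3415 -0.3089; 3.6585 3.1911]
AᵀP(A−BK) = [2.7073 2.6280; 2.6280 2.7200]
P' = Q + AᵀP(A−BK) = [10.7073 1.6280; 1.6280 2.9700]
tr(P') = 13.6773

13.6773


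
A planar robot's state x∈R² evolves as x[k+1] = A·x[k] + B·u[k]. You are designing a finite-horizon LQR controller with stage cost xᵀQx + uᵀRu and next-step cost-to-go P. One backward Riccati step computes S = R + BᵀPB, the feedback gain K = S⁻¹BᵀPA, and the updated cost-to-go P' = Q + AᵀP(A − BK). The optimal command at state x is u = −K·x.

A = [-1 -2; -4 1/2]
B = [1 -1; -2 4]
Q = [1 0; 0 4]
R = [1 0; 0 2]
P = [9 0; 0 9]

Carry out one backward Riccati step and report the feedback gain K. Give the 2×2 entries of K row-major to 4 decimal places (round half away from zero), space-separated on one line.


-2.0562 -2.2302 -1.9455 -0.9332

BᵀP = [9.0000 -18.0000; -9.0000 36.0000]
S = R + BᵀPB = [1 0; 0 2] + [45.0000 -81.0000; -81.0000 153.0000] = [46.0000 -81.0000; -81.0000 155.0000]
BᵀPA = [63.0000 -27.0000; -135.0000 36.0000]
K = S⁻¹·BᵀPA = [-2.0562 -2.2302; -1.9455 -0.9332]
A−BK = [-0.8893 -0.7030; -0.3304 -0.2276]
AᵀP(A−BK) = [19.8981 14.5202; 14.5202 11.6296]
P' = Q + AᵀP(A−BK) = [20.8981 14.5202; 14.5202 15.6296]
tr(P') = 36.5277


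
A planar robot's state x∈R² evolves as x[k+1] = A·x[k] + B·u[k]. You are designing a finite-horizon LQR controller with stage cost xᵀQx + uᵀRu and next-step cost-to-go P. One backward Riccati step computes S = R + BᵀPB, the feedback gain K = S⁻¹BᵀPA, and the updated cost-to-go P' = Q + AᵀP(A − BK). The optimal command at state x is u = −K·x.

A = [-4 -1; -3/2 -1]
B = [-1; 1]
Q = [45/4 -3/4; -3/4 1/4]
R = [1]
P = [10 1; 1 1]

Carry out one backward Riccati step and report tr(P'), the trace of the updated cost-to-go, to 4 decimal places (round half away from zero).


BᵀP = [-9.0000 0.0000]
S = R + BᵀPB = [1] + [9.0000] = [10.0000]
BᵀPA = [36.0000 9.0000]
K = S⁻¹·BᵀPA = [3.6000 0.9000]
A−BK = [-0.4000 -0.1000; -5.1000 -1.9000]
AᵀP(A−BK) = [44.6500 14.6000; 14.6000 4.9000]
P' = Q + AᵀP(A−BK) = [55.9000 13.8500; 13.8500 5.1500]
tr(P') = 61.0500

61.0500


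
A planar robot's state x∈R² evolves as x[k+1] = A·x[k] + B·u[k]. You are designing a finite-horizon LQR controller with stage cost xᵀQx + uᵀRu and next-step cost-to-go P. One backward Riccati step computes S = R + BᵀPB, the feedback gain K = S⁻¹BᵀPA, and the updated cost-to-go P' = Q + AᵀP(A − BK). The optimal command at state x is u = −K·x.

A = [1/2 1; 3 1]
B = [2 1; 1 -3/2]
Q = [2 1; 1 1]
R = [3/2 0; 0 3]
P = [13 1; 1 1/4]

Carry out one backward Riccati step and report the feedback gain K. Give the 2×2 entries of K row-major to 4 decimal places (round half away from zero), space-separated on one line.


0.4198 0.4898 -0.1691 0.0408

BᵀP = [27.0000 2.2500; 11.5000 0.6250]
S = R + BᵀPB = [3/2 0; 0 3] + [56.2500 23.6250; 23.6250 10.5625] = [57.7500 23.6250; 23.6250 13.5625]
BᵀPA = [20.2500 29.2500; 7.6250 12.1250]
K = S⁻¹·BᵀPA = [0.4198 0.4898; -0.1691 0.0408]
A−BK = [-0.1706 -0.0204; 2.3265 0.5714]
AᵀP(A−BK) = [1.2879 0.5204; 0.5204 0.4286]
P' = Q + AᵀP(A−BK) = [3.2879 1.5204; 1.5204 1.4286]
tr(P') = 4.7165


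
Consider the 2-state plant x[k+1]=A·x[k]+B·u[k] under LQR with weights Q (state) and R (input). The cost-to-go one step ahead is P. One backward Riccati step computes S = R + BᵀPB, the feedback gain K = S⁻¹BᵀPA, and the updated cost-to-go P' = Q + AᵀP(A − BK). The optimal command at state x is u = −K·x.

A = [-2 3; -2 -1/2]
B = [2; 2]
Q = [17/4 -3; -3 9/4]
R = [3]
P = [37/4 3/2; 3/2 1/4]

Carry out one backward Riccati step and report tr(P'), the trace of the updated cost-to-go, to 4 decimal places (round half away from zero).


13.8491

BᵀP = [21.5000 3.5000]
S = R + BᵀPB = [3] + [50.0000] = [53.0000]
BᵀPA = [-50.0000 62.7500]
K = S⁻¹·BᵀPA = [-0.9434 1.1840]
A−BK = [-0.1132 0.6321; -0.1132 -2.8679]
AᵀP(A−BK) = [2.8302 -3.5519; -3.5519 4.5189]
P' = Q + AᵀP(A−BK) = [7.0802 -6.5519; -6.5519 6.7689]
tr(P') = 13.8491


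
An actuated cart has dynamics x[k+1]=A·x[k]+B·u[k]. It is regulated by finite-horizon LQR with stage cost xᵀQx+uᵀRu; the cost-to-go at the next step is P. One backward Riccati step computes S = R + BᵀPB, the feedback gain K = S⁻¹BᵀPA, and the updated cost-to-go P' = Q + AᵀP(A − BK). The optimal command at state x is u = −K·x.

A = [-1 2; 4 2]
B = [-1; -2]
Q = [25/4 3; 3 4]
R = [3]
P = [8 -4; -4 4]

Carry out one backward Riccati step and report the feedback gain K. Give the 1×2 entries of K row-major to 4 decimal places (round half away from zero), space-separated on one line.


-1.4545 -0.7273

BᵀP = [0.0000 -4.0000]
S = R + BᵀPB = [3] + [8.0000] = [11.0000]
BᵀPA = [-16.0000 -8.0000]
K = S⁻¹·BᵀPA = [-1.4545 -0.7273]
A−BK = [-2.4545 1.2727; 1.0909 0.5455]
AᵀP(A−BK) = [80.7273 -19.6364; -19.6364 10.1818]
P' = Q + AᵀP(A−BK) = [86.9773 -16.6364; -16.6364 14.1818]
tr(P') = 101.1591


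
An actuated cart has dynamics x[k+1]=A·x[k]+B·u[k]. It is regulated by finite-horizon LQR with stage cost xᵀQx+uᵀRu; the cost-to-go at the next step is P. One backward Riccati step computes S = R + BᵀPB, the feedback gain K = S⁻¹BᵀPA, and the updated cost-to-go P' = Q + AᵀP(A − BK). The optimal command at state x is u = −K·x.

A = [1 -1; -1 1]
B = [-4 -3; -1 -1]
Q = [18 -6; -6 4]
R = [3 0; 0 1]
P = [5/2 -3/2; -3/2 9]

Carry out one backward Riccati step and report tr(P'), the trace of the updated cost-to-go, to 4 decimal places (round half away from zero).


BᵀP = [-8.5000 -3.0000; -6.0000 -4.5000]
S = R + BᵀPB = [3 0; 0 1] + [37.0000 28.5000; 28.5000 22.5000] = [40.0000 28.5000; 28.5000 23.5000]
BᵀPA = [-5.5000 5.5000; -1.5000 1.5000]
K = S⁻¹·BᵀPA = [-0.6771 0.6771; 0.7573 -0.7573]
A−BK = [0.5636 -0.5636; -0.9198 0.9198]
AᵀP(A−BK) = [11.9119 -11.9119; -11.9119 11.9119]
P' = Q + AᵀP(A−BK) = [29.9119 -17.9119; -17.9119 15.9119]
tr(P') = 45.8239

45.8239


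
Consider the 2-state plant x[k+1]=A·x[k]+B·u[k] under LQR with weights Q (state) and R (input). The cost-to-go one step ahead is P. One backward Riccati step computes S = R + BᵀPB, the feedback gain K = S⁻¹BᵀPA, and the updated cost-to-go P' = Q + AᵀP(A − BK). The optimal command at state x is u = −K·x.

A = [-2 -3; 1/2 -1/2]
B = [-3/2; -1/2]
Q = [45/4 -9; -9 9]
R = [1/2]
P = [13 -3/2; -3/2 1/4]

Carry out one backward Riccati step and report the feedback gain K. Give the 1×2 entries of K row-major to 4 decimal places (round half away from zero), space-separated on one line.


BᵀP = [-18.7500 2.1250]
S = R + BᵀPB = [1/2] + [27.0625] = [27.5625]
BᵀPA = [38.5625 55.1875]
K = S⁻¹·BᵀPA = [1.3991 2.0023]
A−BK = [0.0986 0.0034; 1.1995 0.5011]
AᵀP(A−BK) = [1.1100 1.4751; 1.4751 2.0624]
P' = Q + AᵀP(A−BK) = [12.3600 -7.5249; -7.5249 11.0624]
tr(P') = 23.4223

1.3991 2.0023


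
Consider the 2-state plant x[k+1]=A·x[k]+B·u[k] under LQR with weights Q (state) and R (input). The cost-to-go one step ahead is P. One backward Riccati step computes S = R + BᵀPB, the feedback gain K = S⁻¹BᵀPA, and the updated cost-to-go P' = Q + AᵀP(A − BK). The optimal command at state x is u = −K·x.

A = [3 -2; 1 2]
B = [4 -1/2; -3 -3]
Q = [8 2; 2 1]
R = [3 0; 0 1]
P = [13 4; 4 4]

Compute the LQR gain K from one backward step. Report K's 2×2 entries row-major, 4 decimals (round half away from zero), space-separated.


0.6197 -0.5060 -0.9506 -0.1376

BᵀP = [40.0000 4.0000; -18.5000 -14.0000]
S = R + BᵀPB = [3 0; 0 1] + [148.0000 -32.0000; -32.0000 51.2500] = [151.0000 -32.0000; -32.0000 52.2500]
BᵀPA = [124.0000 -72.0000; -69.5000 9.0000]
K = S⁻¹·BᵀPA = [0.6197 -0.5060; -0.9506 -0.1376]
A−BK = [0.0457 -0.0449; 0.0075 0.0691]
AᵀP(A−BK) = [2.0860 -0.8232; -0.8232 0.8075]
P' = Q + AᵀP(A−BK) = [10.0860 1.1768; 1.1768 1.8075]
tr(P') = 11.8935


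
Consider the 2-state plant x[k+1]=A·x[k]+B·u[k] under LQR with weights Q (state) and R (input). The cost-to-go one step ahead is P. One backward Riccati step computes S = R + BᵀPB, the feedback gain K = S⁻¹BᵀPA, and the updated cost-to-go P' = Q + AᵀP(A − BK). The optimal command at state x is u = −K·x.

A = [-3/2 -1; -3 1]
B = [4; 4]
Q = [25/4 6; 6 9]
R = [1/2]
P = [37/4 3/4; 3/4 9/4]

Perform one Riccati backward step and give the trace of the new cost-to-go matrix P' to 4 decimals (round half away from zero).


25.1009

BᵀP = [40.0000 12.0000]
S = R + BᵀPB = [1/2] + [208.0000] = [208.5000]
BᵀPA = [-96.0000 -28.0000]
K = S⁻¹·BᵀPA = [-0.4604 -0.1343]
A−BK = [0.3417 -0.4628; -1.1583 1.5372]
AᵀP(A−BK) = [3.6111 -4.6421; -4.6421 6.2398]
P' = Q + AᵀP(A−BK) = [9.8611 1.3579; 1.3579 15.2398]
tr(P') = 25.1009


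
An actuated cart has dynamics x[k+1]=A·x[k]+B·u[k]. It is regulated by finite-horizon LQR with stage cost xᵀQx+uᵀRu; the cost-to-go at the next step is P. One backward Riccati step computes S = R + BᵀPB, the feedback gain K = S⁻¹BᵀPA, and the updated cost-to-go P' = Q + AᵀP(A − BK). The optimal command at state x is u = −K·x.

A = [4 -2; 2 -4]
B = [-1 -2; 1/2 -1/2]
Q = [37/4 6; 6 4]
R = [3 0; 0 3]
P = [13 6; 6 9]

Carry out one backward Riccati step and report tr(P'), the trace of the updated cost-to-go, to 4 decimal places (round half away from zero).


81.5444

BᵀP = [-10.0000 -1.5000; -29.0000 -16.5000]
S = R + BᵀPB = [3 0; 0 3] + [9.2500 20.7500; 20.7500 66.2500] = [12.2500 20.7500; 20.7500 69.2500]
BᵀPA = [-43.0000 26.0000; -149.0000 124.0000]
K = S⁻¹·BᵀPA = [0.2729 -1.8492; -2.2334 2.3447]
A−BK = [-0.1939 0.8402; 0.7469 -1.9031]
AᵀP(A−BK) = [18.9587 -26.1544; -26.1544 49.3357]
P' = Q + AᵀP(A−BK) = [28.2087 -20.1544; -20.1544 53.3357]
tr(P') = 81.5444


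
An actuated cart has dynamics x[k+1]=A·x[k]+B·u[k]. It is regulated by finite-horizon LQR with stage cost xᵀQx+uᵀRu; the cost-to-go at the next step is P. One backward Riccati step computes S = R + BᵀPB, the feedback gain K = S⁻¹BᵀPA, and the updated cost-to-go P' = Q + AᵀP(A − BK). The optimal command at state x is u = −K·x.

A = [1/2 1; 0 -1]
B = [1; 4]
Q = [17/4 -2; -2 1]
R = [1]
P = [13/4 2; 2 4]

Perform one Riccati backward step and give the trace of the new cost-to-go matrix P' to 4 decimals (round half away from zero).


8.3961

BᵀP = [11.2500 18.0000]
S = R + BᵀPB = [1] + [83.2500] = [84.2500]
BᵀPA = [5.6250 -6.7500]
K = S⁻¹·BᵀPA = [0.0668 -0.0801]
A−BK = [0.4332 1.0801; -0.2671 -0.6795]
AᵀP(A−BK) = [0.4369 1.0757; 1.0757 2.7092]
P' = Q + AᵀP(A−BK) = [4.6869 -0.9243; -0.9243 3.7092]
tr(P') = 8.3961


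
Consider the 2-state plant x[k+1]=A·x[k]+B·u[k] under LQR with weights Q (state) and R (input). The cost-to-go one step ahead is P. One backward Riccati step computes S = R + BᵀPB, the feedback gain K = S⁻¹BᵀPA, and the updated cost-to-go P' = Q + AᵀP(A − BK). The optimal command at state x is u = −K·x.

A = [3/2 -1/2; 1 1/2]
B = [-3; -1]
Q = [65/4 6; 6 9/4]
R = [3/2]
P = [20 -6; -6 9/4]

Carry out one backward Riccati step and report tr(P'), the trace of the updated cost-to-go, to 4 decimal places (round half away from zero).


BᵀP = [-54.0000 15.7500]
S = R + BᵀPB = [3/2] + [146.2500] = [147.7500]
BᵀPA = [-65.2500 34.8750]
K = S⁻¹·BᵀPA = [-0.4416 0.2360]
A−BK = [0.1751 0.2081; 0.5584 0.7360]
AᵀP(A−BK) = [0.4340 0.0266; 0.0266 0.3306]
P' = Q + AᵀP(A−BK) = [16.6840 6.0266; 6.0266 2.5806]
tr(P') = 19.2646

19.2646


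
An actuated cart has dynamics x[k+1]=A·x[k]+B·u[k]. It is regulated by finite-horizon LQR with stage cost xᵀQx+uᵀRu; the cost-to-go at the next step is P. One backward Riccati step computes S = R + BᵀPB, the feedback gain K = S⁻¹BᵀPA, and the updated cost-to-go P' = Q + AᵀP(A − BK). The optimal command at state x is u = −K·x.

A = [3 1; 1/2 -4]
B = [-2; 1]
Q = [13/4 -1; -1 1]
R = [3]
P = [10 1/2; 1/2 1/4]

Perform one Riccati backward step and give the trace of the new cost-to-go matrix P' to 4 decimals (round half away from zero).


15.1818

BᵀP = [-19.5000 -0.7500]
S = R + BᵀPB = [3] + [38.2500] = [41.2500]
BᵀPA = [-58.8750 -16.5000]
K = S⁻¹·BᵀPA = [-1.4273 -0.4000]
A−BK = [0.1455 0.2000; 1.9273 -3.6000]
AᵀP(A−BK) = [7.5318 0.2000; 0.2000 3.4000]
P' = Q + AᵀP(A−BK) = [10.7818 -0.8000; -0.8000 4.4000]
tr(P') = 15.1818


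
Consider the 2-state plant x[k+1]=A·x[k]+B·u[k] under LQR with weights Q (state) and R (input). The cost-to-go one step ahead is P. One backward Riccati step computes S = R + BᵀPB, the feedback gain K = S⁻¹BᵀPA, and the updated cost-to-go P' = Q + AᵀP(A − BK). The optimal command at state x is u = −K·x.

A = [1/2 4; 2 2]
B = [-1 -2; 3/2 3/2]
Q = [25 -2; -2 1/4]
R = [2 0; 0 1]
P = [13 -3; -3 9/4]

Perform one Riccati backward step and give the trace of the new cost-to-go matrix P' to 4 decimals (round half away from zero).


BᵀP = [-17.5000 6.3750; -30.5000 9.3750]
S = R + BᵀPB = [2 0; 0 1] + [27.0625 44.5625; 44.5625 75.0625] = [29.0625 44.5625; 44.5625 76.0625]
BᵀPA = [4.0000 -57.2500; 3.5000 -103.2500]
K = S⁻¹·BᵀPA = [0.6598 1.0968; -0.3405 -2.0000]
A−BK = [0.4787 1.0968; 1.5211 3.3548]
AᵀP(A−BK) = [4.8028 10.6129; 10.6129 25.2903]
P' = Q + AᵀP(A−BK) = [29.8028 8.6129; 8.6129 25.5403]
tr(P') = 55.3431

55.3431


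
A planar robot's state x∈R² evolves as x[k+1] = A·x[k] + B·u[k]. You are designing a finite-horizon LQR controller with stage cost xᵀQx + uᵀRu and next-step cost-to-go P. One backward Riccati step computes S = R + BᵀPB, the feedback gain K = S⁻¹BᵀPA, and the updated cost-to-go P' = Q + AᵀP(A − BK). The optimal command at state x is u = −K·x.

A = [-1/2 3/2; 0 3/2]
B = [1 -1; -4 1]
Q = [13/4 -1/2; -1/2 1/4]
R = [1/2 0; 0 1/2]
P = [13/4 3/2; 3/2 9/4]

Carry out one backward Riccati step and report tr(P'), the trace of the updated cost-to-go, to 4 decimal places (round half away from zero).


BᵀP = [-2.7500 -7.5000; -1.7500 0.7500]
S = R + BᵀPB = [1/2 0; 0 1/2] + [27.2500 -4.7500; -4.7500 2.5000] = [27.7500 -4.7500; -4.7500 3.0000]
BᵀPA = [1.3750 -15.3750; 0.8750 -1.5000]
K = S⁻¹·BᵀPA = [0.1365 -0.8774; 0.5077 -1.8893]
A−BK = [-0.1287 0.4882; 0.0381 -0.1205]
AᵀP(A−BK) = [0.1806 -0.7029; -0.7029 2.8003]
P' = Q + AᵀP(A−BK) = [3.4306 -1.2029; -1.2029 3.0503]
tr(P') = 6.4809

6.4809


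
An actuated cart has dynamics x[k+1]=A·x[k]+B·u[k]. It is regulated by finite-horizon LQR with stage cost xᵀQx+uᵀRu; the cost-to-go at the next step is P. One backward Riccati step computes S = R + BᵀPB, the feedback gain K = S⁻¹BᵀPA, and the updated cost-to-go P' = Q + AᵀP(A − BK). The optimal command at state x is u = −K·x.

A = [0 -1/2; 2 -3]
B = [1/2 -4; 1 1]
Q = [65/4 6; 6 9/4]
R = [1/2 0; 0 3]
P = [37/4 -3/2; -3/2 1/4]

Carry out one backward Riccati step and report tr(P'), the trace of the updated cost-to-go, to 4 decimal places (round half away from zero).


18.6028

BᵀP = [3.1250 -0.5000; -38.5000 6.2500]
S = R + BᵀPB = [1/2 0; 0 3] + [1.0625 -13.0000; -13.0000 160.2500] = [1.5625 -13.0000; -13.0000 163.2500]
BᵀPA = [-1.0000 -0.0625; 12.5000 0.5000]
K = S⁻¹·BᵀPA = [-0.0087 -0.0430; 0.0759 -0.0004]
A−BK = [0.3079 -0.4799; 1.9328 -2.9566]
AᵀP(A−BK) = [0.0428 -0.0385; -0.0385 0.0600]
P' = Q + AᵀP(A−BK) = [16.2928 5.9615; 5.9615 2.3100]
tr(P') = 18.6028


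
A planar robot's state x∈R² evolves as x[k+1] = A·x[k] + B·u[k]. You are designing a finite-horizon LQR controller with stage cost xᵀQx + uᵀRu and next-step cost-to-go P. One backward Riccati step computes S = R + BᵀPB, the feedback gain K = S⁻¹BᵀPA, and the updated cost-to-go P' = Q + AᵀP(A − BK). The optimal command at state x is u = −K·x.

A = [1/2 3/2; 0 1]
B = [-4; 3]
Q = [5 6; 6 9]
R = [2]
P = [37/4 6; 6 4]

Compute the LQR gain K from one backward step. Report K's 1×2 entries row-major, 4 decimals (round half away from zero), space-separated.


-0.2262 -0.9643

BᵀP = [-19.0000 -12.0000]
S = R + BᵀPB = [2] + [40.0000] = [42.0000]
BᵀPA = [-9.5000 -40.5000]
K = S⁻¹·BᵀPA = [-0.2262 -0.9643]
A−BK = [-0.4048 -2.3571; 0.6786 3.8929]
AᵀP(A−BK) = [0.1637 0.7768; 0.7768 3.7589]
P' = Q + AᵀP(A−BK) = [5.1637 6.7768; 6.7768 12.7589]
tr(P') = 17.9226


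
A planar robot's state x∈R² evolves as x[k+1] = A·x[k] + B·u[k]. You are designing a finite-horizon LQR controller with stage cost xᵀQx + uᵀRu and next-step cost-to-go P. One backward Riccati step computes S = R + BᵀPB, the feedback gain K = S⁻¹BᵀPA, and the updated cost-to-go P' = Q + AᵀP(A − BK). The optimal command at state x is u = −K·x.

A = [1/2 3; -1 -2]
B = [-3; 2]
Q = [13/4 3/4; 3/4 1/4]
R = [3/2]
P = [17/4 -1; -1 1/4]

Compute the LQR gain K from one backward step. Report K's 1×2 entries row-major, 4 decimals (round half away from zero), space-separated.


-0.2062 -0.9716

BᵀP = [-14.7500 3.5000]
S = R + BᵀPB = [3/2] + [51.2500] = [52.7500]
BᵀPA = [-10.8750 -51.2500]
K = S⁻¹·BᵀPA = [-0.2062 -0.9716]
A−BK = [-0.1185 0.0853; -0.5877 -0.0569]
AᵀP(A−BK) = [0.0705 0.3092; 0.3092 1.4573]
P' = Q + AᵀP(A−BK) = [3.3205 1.0592; 1.0592 1.7073]
tr(P') = 5.0278


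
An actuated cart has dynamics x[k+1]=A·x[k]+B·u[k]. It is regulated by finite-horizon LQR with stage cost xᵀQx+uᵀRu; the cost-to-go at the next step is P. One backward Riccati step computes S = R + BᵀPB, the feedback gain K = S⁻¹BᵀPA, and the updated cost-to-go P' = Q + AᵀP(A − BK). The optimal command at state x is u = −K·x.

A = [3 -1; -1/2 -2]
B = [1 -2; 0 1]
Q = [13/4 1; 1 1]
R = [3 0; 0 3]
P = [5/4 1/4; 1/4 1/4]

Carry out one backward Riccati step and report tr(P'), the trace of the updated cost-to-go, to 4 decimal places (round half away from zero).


BᵀP = [1.2500 0.2500; -2.2500 -0.2500]
S = R + BᵀPB = [3 0; 0 3] + [1.2500 -2.2500; -2.2500 4.2500] = [4.2500 -2.2500; -2.2500 7.2500]
BᵀPA = [3.6250 -1.7500; -6.6250 2.7500]
K = S⁻¹·BᵀPA = [0.4417 -0.2524; -0.7767 0.3010]
A−BK = [1.0049 -0.1456; 0.2767 -2.3010]
AᵀP(A−BK) = [3.8155 -1.9660; -1.9660 1.9806]
P' = Q + AᵀP(A−BK) = [7.0655 -0.9660; -0.9660 2.9806]
tr(P') = 10.0461

10.0461


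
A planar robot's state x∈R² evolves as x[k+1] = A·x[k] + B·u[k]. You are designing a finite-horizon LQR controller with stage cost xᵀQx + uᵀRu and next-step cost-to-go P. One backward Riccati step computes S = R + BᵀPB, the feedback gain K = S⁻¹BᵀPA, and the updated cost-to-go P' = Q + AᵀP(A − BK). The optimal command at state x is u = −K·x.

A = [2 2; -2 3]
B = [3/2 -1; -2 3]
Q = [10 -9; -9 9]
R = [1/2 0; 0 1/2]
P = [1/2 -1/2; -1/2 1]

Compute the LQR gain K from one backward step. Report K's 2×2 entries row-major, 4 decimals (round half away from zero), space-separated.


BᵀP = [1.7500 -2.7500; -2.0000 3.5000]
S = R + BᵀPB = [1/2 0; 0 1/2] + [8.1250 -10.0000; -10.0000 12.5000] = [8.6250 -10.0000; -10.0000 13.0000]
BᵀPA = [9.0000 -4.7500; -11.0000 6.5000]
K = S⁻¹·BᵀPA = [0.5773 0.2680; -0.4021 0.7062]
A−BK = [0.7320 2.3041; 0.3608 1.4175]
AᵀP(A−BK) = [0.3814 0.3557; 0.3557 1.6830]
P' = Q + AᵀP(A−BK) = [10.3814 -8.6443; -8.6443 10.6830]
tr(P') = 21.0644

0.5773 0.2680 -0.4021 0.7062


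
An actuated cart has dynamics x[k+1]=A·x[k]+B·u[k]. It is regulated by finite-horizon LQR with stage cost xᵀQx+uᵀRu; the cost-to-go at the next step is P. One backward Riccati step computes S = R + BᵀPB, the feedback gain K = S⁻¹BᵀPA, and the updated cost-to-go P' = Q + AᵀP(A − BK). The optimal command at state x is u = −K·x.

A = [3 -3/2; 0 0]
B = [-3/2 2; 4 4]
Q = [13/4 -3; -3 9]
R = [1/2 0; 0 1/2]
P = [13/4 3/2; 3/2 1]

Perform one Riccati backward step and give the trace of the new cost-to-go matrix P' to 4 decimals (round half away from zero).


BᵀP = [1.1250 1.7500; 12.5000 7.0000]
S = R + BᵀPB = [1/2 0; 0 1/2] + [5.3125 9.2500; 9.2500 53.0000] = [5.8125 9.2500; 9.2500 53.5000]
BᵀPA = [3.3750 -1.6875; 37.5000 -18.7500]
K = S⁻¹·BᵀPA = [-0.7378 0.3689; 0.8285 -0.4143]
A−BK = [0.2362 -0.1181; -0.3627 0.1813]
AᵀP(A−BK) = [0.6713 -0.3356; -0.3356 0.1678]
P' = Q + AᵀP(A−BK) = [3.9213 -3.3356; -3.3356 9.1678]
tr(P') = 13.0891

13.0891


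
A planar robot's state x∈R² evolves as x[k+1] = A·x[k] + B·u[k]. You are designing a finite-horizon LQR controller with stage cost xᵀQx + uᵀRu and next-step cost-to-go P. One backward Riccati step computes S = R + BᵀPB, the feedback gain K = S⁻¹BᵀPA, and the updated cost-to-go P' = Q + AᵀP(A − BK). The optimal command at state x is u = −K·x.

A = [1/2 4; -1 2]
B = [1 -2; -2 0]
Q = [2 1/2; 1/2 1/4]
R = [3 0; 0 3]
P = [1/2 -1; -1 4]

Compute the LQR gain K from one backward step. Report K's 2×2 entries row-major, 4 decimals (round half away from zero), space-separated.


BᵀP = [2.5000 -9.0000; -1.0000 2.0000]
S = R + BᵀPB = [3 0; 0 3] + [20.5000 -5.0000; -5.0000 2.0000] = [23.5000 -5.0000; -5.0000 5.0000]
BᵀPA = [10.2500 -8.0000; -2.5000 0.0000]
K = S⁻¹·BᵀPA = [0.4189 -0.4324; -0.0811 -0.4324]
A−BK = [-0.0811 3.5676; -0.1622 1.1351]
AᵀP(A−BK) = [0.6284 -0.6486; -0.6486 4.5405]
P' = Q + AᵀP(A−BK) = [2.6284 -0.1486; -0.1486 4.7905]
tr(P') = 7.4189

0.4189 -0.4324 -0.0811 -0.4324


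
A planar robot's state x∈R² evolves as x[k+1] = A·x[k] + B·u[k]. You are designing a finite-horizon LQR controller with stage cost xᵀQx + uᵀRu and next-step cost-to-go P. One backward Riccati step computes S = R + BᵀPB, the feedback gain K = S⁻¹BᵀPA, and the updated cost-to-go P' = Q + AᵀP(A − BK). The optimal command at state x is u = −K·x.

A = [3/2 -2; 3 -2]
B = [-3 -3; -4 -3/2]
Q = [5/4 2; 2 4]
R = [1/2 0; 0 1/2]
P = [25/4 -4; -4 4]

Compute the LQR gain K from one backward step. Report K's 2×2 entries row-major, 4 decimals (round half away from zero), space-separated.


-0.8695 0.3924 0.3787 0.2658

BᵀP = [-2.7500 -4.0000; -12.7500 6.0000]
S = R + BᵀPB = [1/2 0; 0 1/2] + [24.2500 14.2500; 14.2500 29.2500] = [24.7500 14.2500; 14.2500 29.7500]
BᵀPA = [-16.1250 13.5000; -1.1250 13.5000]
K = S⁻¹·BᵀPA = [-0.8695 0.3924; 0.3787 0.2658]
A−BK = [0.0274 -0.0253; 0.0898 -0.0316]
AᵀP(A−BK) = [0.4670 -0.1234; -0.1234 0.1139]
P' = Q + AᵀP(A−BK) = [1.7170 1.8766; 1.8766 4.1139]
tr(P') = 5.8310


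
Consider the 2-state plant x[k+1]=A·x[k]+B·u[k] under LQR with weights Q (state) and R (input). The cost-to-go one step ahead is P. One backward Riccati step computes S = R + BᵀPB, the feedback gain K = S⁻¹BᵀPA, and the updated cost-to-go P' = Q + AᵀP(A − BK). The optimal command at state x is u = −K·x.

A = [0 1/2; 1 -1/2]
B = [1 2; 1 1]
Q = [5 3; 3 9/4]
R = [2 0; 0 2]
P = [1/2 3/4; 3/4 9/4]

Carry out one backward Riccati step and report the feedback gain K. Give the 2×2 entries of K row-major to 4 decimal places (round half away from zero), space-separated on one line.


BᵀP = [1.2500 3.0000; 1.7500 3.7500]
S = R + BᵀPB = [2 0; 0 2] + [4.2500 5.5000; 5.5000 7.2500] = [6.2500 5.5000; 5.5000 9.2500]
BᵀPA = [3.0000 -0.8750; 3.7500 -1.0000]
K = S⁻¹·BᵀPA = [0.2585 -0.0941; 0.2517 -0.0522]
A−BK = [-0.7619 0.6984; 0.4898 -0.3537]
AᵀP(A−BK) = [0.5306 -0.2721; -0.2721 0.1780]
P' = Q + AᵀP(A−BK) = [5.5306 2.7279; 2.7279 2.4280]
tr(P') = 7.9586

0.2585 -0.0941 0.2517 -0.0522


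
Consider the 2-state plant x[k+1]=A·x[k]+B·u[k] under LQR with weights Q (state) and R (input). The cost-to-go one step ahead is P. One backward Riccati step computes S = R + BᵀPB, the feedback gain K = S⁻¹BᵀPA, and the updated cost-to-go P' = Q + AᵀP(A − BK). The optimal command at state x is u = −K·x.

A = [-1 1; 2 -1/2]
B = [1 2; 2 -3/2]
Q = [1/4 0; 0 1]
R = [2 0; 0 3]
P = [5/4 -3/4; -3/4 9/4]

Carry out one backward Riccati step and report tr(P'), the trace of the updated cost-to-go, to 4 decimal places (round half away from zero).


3.4456

BᵀP = [-0.2500 3.7500; 3.6250 -4.8750]
S = R + BᵀPB = [2 0; 0 3] + [7.2500 -6.1250; -6.1250 14.5625] = [9.2500 -6.1250; -6.1250 17.5625]
BᵀPA = [7.7500 -2.1250; -13.3750 6.0625]
K = S⁻¹·BᵀPA = [0.4337 -0.0015; -0.6103 0.3447]
A−BK = [-0.2131 0.3122; 0.2171 0.0200]
AᵀP(A−BK) = [1.7259 -0.7534; -0.7534 0.4697]
P' = Q + AᵀP(A−BK) = [1.9759 -0.7534; -0.7534 1.4697]
tr(P') = 3.4456


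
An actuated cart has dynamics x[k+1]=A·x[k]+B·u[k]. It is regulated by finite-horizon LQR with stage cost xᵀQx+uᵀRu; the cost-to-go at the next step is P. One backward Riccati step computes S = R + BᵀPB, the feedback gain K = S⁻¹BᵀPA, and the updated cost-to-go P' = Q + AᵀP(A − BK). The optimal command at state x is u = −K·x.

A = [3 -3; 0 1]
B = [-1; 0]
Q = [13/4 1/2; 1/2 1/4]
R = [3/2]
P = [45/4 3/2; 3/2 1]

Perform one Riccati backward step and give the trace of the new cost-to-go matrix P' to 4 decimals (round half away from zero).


27.0882

BᵀP = [-11.2500 -1.5000]
S = R + BᵀPB = [3/2] + [11.2500] = [12.7500]
BᵀPA = [-33.7500 32.2500]
K = S⁻¹·BᵀPA = [-2.6471 2.5294]
A−BK = [0.3529 -0.4706; 0.0000 1.0000]
AᵀP(A−BK) = [11.9118 -11.3824; -11.3824 11.6765]
P' = Q + AᵀP(A−BK) = [15.1618 -10.8824; -10.8824 11.9265]
tr(P') = 27.0882


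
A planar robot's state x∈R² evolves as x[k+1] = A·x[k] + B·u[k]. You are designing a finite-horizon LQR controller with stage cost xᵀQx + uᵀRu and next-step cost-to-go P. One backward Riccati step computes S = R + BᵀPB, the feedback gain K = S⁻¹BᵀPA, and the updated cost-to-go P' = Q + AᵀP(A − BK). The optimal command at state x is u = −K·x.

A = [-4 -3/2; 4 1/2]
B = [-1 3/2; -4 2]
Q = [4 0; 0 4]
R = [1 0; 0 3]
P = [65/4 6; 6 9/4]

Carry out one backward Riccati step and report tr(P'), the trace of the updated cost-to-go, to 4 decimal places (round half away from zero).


BᵀP = [-40.2500 -15.0000; 36.3750 13.5000]
S = R + BᵀPB = [1 0; 0 3] + [100.2500 -90.3750; -90.3750 81.5625] = [101.2500 -90.3750; -90.3750 84.5625]
BᵀPA = [101.0000 52.8750; -91.5000 -47.8125]
K = S⁻¹·BᵀPA = [0.6885 0.3809; -0.3462 -0.1583]
A−BK = [-2.7922 -0.8816; 7.4465 2.3402]
AᵀP(A−BK) = [2.7827 1.0421; 1.0421 0.4149]
P' = Q + AᵀP(A−BK) = [6.7827 1.0421; 1.0421 4.4149]
tr(P') = 11.1975

11.1975


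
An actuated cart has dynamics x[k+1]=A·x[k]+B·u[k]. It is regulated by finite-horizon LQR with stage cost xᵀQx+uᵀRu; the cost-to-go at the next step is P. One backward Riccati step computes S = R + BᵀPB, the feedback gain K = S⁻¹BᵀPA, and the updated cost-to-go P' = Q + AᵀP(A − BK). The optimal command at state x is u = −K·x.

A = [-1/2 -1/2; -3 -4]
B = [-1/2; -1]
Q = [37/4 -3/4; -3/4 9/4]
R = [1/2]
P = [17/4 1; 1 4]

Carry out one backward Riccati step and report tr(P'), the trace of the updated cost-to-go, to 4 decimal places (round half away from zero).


27.7381

BᵀP = [-3.1250 -4.5000]
S = R + BᵀPB = [1/2] + [6.0625] = [6.5625]
BᵀPA = [15.0625 19.5625]
K = S⁻¹·BᵀPA = [2.2952 2.9810]
A−BK = [0.6476 0.9905; -0.7048 -1.0190]
AᵀP(A−BK) = [5.4905 7.6619; 7.6619 10.7476]
P' = Q + AᵀP(A−BK) = [14.7405 6.9119; 6.9119 12.9976]
tr(P') = 27.7381


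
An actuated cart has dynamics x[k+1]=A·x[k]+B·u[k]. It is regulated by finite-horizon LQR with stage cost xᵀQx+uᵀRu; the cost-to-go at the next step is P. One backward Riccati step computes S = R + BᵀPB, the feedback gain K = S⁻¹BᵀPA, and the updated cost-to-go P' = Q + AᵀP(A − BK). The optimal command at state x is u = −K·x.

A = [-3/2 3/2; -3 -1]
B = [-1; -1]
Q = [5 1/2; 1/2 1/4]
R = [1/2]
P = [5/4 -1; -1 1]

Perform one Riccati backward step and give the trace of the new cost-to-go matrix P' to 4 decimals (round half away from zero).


14.5000

BᵀP = [-0.2500 0.0000]
S = R + BᵀPB = [1/2] + [0.2500] = [0.7500]
BᵀPA = [0.3750 -0.3750]
K = S⁻¹·BᵀPA = [0.5000 -0.5000]
A−BK = [-1.0000 1.0000; -2.5000 -1.5000]
AᵀP(A−BK) = [2.6250 3.3750; 3.3750 6.6250]
P' = Q + AᵀP(A−BK) = [7.6250 3.8750; 3.8750 6.8750]
tr(P') = 14.5000


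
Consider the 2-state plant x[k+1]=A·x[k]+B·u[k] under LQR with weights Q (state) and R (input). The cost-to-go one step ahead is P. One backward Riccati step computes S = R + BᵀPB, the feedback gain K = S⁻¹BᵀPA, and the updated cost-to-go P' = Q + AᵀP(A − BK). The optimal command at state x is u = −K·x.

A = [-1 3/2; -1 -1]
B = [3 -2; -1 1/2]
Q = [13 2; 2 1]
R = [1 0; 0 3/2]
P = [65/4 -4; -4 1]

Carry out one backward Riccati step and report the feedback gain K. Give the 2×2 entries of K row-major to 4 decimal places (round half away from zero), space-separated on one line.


BᵀP = [52.7500 -13.0000; -34.5000 8.5000]
S = R + BᵀPB = [1 0; 0 3/2] + [171.2500 -112.0000; -112.0000 73.2500] = [172.2500 -112.0000; -112.0000 74.7500]
BᵀPA = [-39.7500 92.1250; 26.0000 -60.2500]
K = S⁻¹·BᵀPA = [-0.1788 0.4171; 0.0799 -0.1811]
A−BK = [-0.3037 -0.1134; -1.2188 -0.4924]
AᵀP(A−BK) = [0.0646 -0.0875; -0.0875 0.2279]
P' = Q + AᵀP(A−BK) = [13.0646 1.9125; 1.9125 1.2279]
tr(P') = 14.2925

-0.1788 0.4171 0.0799 -0.1811


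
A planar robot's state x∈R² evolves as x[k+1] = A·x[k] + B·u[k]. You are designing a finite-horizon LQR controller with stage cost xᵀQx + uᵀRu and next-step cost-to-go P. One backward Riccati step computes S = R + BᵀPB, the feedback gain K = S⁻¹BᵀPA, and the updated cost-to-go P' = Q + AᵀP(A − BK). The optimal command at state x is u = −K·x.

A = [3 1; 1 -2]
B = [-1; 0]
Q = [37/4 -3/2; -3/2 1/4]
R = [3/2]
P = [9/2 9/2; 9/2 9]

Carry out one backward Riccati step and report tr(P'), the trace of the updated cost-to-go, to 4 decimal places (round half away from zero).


51.1250

BᵀP = [-4.5000 -4.5000]
S = R + BᵀPB = [3/2] + [4.5000] = [6.0000]
BᵀPA = [-18.0000 4.5000]
K = S⁻¹·BᵀPA = [-3.0000 0.7500]
A−BK = [0.0000 1.7500; 1.0000 -2.0000]
AᵀP(A−BK) = [22.5000 -13.5000; -13.5000 19.1250]
P' = Q + AᵀP(A−BK) = [31.7500 -15.0000; -15.0000 19.3750]
tr(P') = 51.1250


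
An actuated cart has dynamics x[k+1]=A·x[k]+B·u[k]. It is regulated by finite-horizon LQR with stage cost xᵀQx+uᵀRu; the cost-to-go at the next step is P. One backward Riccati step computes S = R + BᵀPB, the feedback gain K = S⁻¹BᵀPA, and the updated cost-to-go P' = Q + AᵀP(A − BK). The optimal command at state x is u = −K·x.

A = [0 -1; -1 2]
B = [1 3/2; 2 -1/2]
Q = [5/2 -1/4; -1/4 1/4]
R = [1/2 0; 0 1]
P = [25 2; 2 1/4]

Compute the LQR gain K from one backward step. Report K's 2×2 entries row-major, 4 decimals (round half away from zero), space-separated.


BᵀP = [29.0000 2.5000; 36.5000 2.8750]
S = R + BᵀPB = [1/2 0; 0 1] + [34.0000 42.2500; 42.2500 53.3125] = [34.5000 42.2500; 42.2500 54.3125]
BᵀPA = [-2.5000 -24.0000; -2.8750 -30.7500]
K = S⁻¹·BᵀPA = [-0.1613 -0.0486; 0.0726 -0.5284]
A−BK = [0.0525 -0.1589; -0.6411 1.8330]
AᵀP(A−BK) = [0.0553 -0.1405; -0.1405 0.5865]
P' = Q + AᵀP(A−BK) = [2.5553 -0.3905; -0.3905 0.8365]
tr(P') = 3.3918

-0.1613 -0.0486 0.0726 -0.5284


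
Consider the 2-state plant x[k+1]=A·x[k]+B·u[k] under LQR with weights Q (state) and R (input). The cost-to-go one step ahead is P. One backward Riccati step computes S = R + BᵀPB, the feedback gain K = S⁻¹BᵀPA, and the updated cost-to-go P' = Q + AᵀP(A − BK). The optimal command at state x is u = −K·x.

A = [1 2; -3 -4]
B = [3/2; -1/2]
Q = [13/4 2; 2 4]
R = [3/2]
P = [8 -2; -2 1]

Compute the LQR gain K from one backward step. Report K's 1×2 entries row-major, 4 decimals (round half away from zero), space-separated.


1.0330 1.7582

BᵀP = [13.0000 -3.5000]
S = R + BᵀPB = [3/2] + [21.2500] = [22.7500]
BᵀPA = [23.5000 40.0000]
K = S⁻¹·BᵀPA = [1.0330 1.7582]
A−BK = [-0.5495 -0.6374; -2.4835 -3.1209]
AᵀP(A−BK) = [4.7253 6.6813; 6.6813 9.6703]
P' = Q + AᵀP(A−BK) = [7.9753 8.6813; 8.6813 13.6703]
tr(P') = 21.6456


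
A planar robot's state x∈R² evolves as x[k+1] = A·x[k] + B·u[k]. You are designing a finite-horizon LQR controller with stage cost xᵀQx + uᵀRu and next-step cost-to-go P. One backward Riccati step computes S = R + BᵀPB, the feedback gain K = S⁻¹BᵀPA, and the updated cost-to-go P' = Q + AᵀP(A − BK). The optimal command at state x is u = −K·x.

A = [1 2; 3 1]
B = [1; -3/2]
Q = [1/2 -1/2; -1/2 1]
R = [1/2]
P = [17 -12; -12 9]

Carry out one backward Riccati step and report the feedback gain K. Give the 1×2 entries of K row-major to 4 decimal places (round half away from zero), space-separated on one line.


BᵀP = [35.0000 -25.5000]
S = R + BᵀPB = [1/2] + [73.2500] = [73.7500]
BᵀPA = [-41.5000 44.5000]
K = S⁻¹·BᵀPA = [-0.5627 0.6034]
A−BK = [1.5627 1.3966; 2.1559 1.9051]
AᵀP(A−BK) = [2.6475 2.0407; 2.0407 2.1492]
P' = Q + AᵀP(A−BK) = [3.1475 1.5407; 1.5407 3.1492]
tr(P') = 6.2966

-0.5627 0.6034


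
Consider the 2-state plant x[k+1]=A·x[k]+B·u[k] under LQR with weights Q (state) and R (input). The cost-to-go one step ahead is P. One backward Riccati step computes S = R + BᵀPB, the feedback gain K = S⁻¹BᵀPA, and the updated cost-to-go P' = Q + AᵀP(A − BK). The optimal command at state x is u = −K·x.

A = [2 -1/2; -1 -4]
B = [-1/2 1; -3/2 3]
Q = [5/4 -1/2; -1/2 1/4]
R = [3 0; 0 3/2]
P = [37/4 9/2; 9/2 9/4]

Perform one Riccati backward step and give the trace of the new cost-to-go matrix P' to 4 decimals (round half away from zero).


3.8256

BᵀP = [-11.3750 -5.6250; 22.7500 11.2500]
S = R + BᵀPB = [3 0; 0 3/2] + [14.1250 -28.2500; -28.2500 56.5000] = [17.1250 -28.2500; -28.2500 58.0000]
BᵀPA = [-17.1250 28.1875; 34.2500 -56.3750]
K = S⁻¹·BᵀPA = [-0.1316 0.2166; 0.5264 -0.8665]
A−BK = [1.4078 0.4748; -2.7767 -1.0756]
AᵀP(A−BK) = [0.9665 -0.6137; -0.6137 1.3591]
P' = Q + AᵀP(A−BK) = [2.2165 -1.1137; -1.1137 1.6091]
tr(P') = 3.8256


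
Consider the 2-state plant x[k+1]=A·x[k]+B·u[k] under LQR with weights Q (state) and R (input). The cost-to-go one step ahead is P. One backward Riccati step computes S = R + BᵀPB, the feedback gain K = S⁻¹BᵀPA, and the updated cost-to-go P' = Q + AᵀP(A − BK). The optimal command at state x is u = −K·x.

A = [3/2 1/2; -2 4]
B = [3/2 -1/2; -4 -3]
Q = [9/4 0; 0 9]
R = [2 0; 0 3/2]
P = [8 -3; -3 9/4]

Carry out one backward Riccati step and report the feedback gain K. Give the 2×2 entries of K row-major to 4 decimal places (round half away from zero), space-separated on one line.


BᵀP = [24.0000 -13.5000; 5.0000 -5.2500]
S = R + BᵀPB = [2 0; 0 3/2] + [90.0000 28.5000; 28.5000 13.2500] = [92.0000 28.5000; 28.5000 14.7500]
BᵀPA = [63.0000 -42.0000; 18.0000 -18.5000]
K = S⁻¹·BᵀPA = [0.7641 -0.1693; -0.2561 -0.9270]
A−BK = [0.2258 0.2905; 0.2882 0.5415]
AᵀP(A−BK) = [1.4704 0.3552; 0.3552 1.7375]
P' = Q + AᵀP(A−BK) = [3.7204 0.3552; 0.3552 10.7375]
tr(P') = 14.4579

0.7641 -0.1693 -0.2561 -0.9270
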